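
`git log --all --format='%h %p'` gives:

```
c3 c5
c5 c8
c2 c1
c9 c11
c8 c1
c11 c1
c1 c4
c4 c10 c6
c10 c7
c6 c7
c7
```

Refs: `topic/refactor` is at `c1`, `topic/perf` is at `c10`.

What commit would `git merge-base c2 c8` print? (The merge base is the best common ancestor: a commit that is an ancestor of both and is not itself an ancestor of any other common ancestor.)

c1

Ancestors of c2: {c1, c10, c2, c4, c6, c7}.
Ancestors of c8: {c1, c10, c4, c6, c7, c8}.
Common ancestors: {c1, c10, c4, c6, c7}.
Among these, c1 is not an ancestor of any other common ancestor — it is the merge base.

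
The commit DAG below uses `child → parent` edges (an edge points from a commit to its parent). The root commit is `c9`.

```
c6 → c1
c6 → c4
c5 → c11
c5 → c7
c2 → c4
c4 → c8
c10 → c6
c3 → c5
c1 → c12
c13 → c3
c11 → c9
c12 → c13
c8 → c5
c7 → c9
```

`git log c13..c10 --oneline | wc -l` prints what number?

Reachable from c10: {c1, c10, c11, c12, c13, c3, c4, c5, c6, c7, c8, c9}.
Reachable from c13: {c11, c13, c3, c5, c7, c9}.
In c10's history but not c13's: {c1, c10, c12, c4, c6, c8} — 6 commits.

6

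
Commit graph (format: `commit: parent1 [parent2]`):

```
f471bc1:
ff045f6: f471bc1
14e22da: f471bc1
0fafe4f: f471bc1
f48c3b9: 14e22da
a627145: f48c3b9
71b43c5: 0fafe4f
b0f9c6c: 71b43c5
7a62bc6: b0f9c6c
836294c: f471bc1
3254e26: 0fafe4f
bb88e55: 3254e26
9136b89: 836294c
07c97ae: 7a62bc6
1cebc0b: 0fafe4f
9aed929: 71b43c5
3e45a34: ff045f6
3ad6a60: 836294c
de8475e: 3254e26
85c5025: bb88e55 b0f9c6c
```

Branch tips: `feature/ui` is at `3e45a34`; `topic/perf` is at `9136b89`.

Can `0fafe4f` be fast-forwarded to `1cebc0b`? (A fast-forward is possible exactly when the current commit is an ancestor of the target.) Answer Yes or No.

A fast-forward from 0fafe4f to 1cebc0b is possible iff 0fafe4f is an ancestor of 1cebc0b.
Ancestors of 1cebc0b: {0fafe4f, 1cebc0b, f471bc1}.
0fafe4f is among them, so fast-forward is possible.

Yes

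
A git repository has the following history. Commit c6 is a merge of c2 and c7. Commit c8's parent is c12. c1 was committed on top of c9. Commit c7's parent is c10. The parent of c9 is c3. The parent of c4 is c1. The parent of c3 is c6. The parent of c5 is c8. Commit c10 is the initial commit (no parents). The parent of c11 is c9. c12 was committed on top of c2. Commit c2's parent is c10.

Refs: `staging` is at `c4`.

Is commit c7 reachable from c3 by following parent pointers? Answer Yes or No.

Ancestors of c3 (commits reachable by following parents): {c10, c2, c3, c6, c7}.
c7 is in that set, so it is an ancestor of c3.

Yes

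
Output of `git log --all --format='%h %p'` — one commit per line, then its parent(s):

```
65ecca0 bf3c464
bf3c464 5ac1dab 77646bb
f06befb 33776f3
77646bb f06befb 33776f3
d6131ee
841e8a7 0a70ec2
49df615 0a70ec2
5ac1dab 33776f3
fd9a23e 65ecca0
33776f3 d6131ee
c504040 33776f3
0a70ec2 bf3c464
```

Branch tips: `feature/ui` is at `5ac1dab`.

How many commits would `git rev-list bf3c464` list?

Walking parent pointers from bf3c464: reachable set = {33776f3, 5ac1dab, 77646bb, bf3c464, d6131ee, f06befb}.
That is 6 commits.

6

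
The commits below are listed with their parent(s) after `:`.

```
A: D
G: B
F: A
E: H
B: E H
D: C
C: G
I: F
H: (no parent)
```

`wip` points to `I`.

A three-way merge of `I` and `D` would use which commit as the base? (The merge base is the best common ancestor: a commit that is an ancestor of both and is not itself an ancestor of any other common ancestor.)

D

Ancestors of I: {A, B, C, D, E, F, G, H, I}.
Ancestors of D: {B, C, D, E, G, H}.
Common ancestors: {B, C, D, E, G, H}.
Among these, D is not an ancestor of any other common ancestor — it is the merge base.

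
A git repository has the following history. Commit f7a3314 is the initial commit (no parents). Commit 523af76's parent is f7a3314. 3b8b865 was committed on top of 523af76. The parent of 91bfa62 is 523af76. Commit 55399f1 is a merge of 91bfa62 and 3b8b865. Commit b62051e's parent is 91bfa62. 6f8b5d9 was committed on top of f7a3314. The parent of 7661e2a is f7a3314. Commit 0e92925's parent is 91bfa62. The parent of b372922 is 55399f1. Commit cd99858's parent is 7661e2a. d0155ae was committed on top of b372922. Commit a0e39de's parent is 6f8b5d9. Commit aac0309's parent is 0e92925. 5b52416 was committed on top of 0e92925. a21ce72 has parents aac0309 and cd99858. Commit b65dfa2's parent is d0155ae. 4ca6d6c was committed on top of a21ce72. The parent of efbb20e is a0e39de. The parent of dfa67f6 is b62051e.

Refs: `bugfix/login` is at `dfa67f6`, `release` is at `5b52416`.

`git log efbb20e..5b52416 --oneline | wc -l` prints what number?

Reachable from 5b52416: {0e92925, 523af76, 5b52416, 91bfa62, f7a3314}.
Reachable from efbb20e: {6f8b5d9, a0e39de, efbb20e, f7a3314}.
In 5b52416's history but not efbb20e's: {0e92925, 523af76, 5b52416, 91bfa62} — 4 commits.

4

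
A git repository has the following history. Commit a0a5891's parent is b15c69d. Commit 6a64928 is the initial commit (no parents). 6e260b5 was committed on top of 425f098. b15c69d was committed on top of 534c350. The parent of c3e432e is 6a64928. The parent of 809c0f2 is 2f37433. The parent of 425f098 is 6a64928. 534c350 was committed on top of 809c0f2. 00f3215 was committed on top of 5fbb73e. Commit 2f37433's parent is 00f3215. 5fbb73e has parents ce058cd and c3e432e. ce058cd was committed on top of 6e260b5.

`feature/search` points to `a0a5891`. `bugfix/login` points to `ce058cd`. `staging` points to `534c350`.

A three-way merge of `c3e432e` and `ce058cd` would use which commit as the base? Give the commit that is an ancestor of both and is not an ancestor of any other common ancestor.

6a64928

Ancestors of c3e432e: {6a64928, c3e432e}.
Ancestors of ce058cd: {425f098, 6a64928, 6e260b5, ce058cd}.
Common ancestors: {6a64928}.
The only common ancestor is 6a64928, so it is the merge base.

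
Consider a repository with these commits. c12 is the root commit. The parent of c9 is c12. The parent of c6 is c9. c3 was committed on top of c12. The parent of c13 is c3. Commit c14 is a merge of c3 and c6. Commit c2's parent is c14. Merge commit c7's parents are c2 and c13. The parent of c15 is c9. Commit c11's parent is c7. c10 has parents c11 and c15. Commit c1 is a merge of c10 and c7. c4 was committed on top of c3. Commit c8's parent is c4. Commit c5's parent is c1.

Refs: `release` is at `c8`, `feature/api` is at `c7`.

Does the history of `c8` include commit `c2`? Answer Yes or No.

No

Ancestors of c8: {c12, c3, c4, c8}.
c2 is not in that set, so it is not an ancestor of c8.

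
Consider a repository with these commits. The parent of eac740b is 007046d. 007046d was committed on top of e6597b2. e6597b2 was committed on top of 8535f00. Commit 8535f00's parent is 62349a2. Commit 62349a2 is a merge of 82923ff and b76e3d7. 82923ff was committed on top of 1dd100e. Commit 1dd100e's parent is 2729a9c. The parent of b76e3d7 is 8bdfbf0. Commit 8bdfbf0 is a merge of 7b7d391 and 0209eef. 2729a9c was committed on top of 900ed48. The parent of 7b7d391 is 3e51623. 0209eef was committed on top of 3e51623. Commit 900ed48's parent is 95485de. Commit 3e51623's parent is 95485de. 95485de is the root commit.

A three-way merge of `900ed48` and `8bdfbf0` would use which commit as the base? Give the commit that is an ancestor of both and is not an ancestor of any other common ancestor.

95485de

Ancestors of 900ed48: {900ed48, 95485de}.
Ancestors of 8bdfbf0: {0209eef, 3e51623, 7b7d391, 8bdfbf0, 95485de}.
Common ancestors: {95485de}.
The only common ancestor is 95485de, so it is the merge base.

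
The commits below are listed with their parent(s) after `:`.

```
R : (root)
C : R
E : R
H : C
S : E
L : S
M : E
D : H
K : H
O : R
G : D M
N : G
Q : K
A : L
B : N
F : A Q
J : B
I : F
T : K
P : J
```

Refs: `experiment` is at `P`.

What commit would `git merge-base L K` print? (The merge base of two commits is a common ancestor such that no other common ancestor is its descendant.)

R

Ancestors of L: {E, L, R, S}.
Ancestors of K: {C, H, K, R}.
Common ancestors: {R}.
The only common ancestor is R, so it is the merge base.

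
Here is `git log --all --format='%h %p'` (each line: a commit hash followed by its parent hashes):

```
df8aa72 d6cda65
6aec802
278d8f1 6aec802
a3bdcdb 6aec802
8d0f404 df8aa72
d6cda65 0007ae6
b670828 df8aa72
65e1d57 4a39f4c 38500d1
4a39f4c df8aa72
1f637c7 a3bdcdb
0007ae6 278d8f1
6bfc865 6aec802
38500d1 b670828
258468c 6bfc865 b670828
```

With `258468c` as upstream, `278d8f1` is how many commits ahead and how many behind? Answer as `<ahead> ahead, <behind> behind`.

Reachable from 278d8f1: {278d8f1, 6aec802}.
Reachable from 258468c: {0007ae6, 258468c, 278d8f1, 6aec802, 6bfc865, b670828, d6cda65, df8aa72}.
Only in 278d8f1's history (ahead): {} — 0.
Only in 258468c's history (behind): {0007ae6, 258468c, 6bfc865, b670828, d6cda65, df8aa72} — 6.

0 ahead, 6 behind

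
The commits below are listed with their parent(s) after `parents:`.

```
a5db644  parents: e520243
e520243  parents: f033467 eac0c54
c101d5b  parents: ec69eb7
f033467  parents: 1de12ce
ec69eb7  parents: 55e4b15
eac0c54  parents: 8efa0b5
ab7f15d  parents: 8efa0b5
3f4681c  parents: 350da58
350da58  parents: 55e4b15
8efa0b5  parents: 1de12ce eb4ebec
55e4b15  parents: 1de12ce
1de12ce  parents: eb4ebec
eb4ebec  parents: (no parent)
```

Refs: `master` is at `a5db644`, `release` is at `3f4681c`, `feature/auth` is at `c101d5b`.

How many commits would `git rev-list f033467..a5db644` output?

4

Reachable from a5db644: {1de12ce, 8efa0b5, a5db644, e520243, eac0c54, eb4ebec, f033467}.
Reachable from f033467: {1de12ce, eb4ebec, f033467}.
In a5db644's history but not f033467's: {8efa0b5, a5db644, e520243, eac0c54} — 4 commits.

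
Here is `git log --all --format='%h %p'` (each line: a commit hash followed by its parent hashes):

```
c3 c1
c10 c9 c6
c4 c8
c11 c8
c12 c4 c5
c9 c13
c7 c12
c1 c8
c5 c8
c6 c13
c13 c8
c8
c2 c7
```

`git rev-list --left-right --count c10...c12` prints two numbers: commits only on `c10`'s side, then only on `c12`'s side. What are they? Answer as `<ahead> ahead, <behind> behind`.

4 ahead, 3 behind

Reachable from c10: {c10, c13, c6, c8, c9}.
Reachable from c12: {c12, c4, c5, c8}.
Only in c10's history (ahead): {c10, c13, c6, c9} — 4.
Only in c12's history (behind): {c12, c4, c5} — 3.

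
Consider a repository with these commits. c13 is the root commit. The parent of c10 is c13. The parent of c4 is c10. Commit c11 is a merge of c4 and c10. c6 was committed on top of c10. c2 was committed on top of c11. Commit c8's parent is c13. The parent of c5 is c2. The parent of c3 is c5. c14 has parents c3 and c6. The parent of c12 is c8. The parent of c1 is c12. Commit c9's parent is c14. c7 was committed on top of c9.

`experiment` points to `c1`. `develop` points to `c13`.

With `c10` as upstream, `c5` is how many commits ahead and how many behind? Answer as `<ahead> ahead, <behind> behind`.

Reachable from c5: {c10, c11, c13, c2, c4, c5}.
Reachable from c10: {c10, c13}.
Only in c5's history (ahead): {c11, c2, c4, c5} — 4.
Only in c10's history (behind): {} — 0.

4 ahead, 0 behind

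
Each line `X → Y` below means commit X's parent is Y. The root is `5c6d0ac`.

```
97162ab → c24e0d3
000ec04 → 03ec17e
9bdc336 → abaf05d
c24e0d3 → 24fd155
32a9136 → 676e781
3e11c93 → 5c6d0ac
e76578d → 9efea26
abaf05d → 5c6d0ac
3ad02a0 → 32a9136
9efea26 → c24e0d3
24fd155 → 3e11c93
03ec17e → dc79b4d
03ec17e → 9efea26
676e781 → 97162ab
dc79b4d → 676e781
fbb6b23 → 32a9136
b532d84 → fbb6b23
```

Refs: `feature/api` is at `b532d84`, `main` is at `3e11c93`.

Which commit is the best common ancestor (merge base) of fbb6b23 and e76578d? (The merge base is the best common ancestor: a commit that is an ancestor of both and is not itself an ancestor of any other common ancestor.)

Ancestors of fbb6b23: {24fd155, 32a9136, 3e11c93, 5c6d0ac, 676e781, 97162ab, c24e0d3, fbb6b23}.
Ancestors of e76578d: {24fd155, 3e11c93, 5c6d0ac, 9efea26, c24e0d3, e76578d}.
Common ancestors: {24fd155, 3e11c93, 5c6d0ac, c24e0d3}.
Among these, c24e0d3 is not an ancestor of any other common ancestor — it is the merge base.

c24e0d3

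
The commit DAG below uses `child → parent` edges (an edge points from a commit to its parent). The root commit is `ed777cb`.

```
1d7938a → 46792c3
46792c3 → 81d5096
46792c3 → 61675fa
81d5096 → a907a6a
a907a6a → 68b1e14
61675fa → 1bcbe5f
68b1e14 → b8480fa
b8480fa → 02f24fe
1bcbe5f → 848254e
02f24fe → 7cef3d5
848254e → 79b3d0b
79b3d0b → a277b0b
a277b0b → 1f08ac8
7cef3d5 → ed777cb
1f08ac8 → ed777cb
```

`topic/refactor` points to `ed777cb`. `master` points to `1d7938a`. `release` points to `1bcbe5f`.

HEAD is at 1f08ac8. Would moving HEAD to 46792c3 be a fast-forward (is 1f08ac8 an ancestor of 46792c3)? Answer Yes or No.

Yes

A fast-forward from 1f08ac8 to 46792c3 is possible iff 1f08ac8 is an ancestor of 46792c3.
Ancestors of 46792c3: {02f24fe, 1bcbe5f, 1f08ac8, 46792c3, 61675fa, 68b1e14, 79b3d0b, 7cef3d5, 81d5096, 848254e, a277b0b, a907a6a, b8480fa, ed777cb}.
1f08ac8 is among them, so fast-forward is possible.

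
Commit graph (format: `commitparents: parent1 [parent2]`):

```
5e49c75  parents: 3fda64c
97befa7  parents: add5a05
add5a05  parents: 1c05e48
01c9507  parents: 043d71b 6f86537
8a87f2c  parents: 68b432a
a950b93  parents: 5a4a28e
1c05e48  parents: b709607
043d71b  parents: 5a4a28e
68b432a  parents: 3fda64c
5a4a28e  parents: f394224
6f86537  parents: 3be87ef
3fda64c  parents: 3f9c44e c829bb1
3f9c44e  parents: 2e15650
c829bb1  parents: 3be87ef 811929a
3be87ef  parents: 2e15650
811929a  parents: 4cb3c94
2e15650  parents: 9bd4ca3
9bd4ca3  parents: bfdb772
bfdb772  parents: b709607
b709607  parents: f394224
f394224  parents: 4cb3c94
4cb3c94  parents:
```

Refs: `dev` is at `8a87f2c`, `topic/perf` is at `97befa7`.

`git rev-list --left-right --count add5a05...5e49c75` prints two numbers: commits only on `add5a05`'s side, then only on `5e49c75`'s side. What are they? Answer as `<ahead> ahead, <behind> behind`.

Reachable from add5a05: {1c05e48, 4cb3c94, add5a05, b709607, f394224}.
Reachable from 5e49c75: {2e15650, 3be87ef, 3f9c44e, 3fda64c, 4cb3c94, 5e49c75, 811929a, 9bd4ca3, b709607, bfdb772, c829bb1, f394224}.
Only in add5a05's history (ahead): {1c05e48, add5a05} — 2.
Only in 5e49c75's history (behind): {2e15650, 3be87ef, 3f9c44e, 3fda64c, 5e49c75, 811929a, 9bd4ca3, bfdb772, c829bb1} — 9.

2 ahead, 9 behind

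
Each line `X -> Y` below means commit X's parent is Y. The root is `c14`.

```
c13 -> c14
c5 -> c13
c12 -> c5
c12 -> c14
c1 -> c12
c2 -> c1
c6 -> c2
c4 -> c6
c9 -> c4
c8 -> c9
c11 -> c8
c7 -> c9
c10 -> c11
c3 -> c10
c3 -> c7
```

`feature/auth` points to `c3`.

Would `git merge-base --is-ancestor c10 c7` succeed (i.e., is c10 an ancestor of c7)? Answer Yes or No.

No

Ancestors of c7: {c1, c12, c13, c14, c2, c4, c5, c6, c7, c9}.
c10 is not in that set, so it is not an ancestor of c7.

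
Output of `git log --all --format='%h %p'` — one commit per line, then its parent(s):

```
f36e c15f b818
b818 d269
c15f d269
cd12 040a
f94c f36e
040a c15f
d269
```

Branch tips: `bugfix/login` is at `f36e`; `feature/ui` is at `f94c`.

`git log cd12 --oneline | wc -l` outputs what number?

Walking parent pointers from cd12: reachable set = {040a, c15f, cd12, d269}.
That is 4 commits.

4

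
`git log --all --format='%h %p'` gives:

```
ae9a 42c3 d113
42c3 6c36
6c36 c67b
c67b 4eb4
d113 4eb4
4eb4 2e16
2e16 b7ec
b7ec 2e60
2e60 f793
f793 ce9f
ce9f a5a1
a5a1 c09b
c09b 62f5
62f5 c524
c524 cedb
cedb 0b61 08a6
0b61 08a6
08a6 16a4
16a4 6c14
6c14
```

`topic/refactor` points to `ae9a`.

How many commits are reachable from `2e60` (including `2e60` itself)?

12

Walking parent pointers from 2e60: reachable set = {08a6, 0b61, 16a4, 2e60, 62f5, 6c14, a5a1, c09b, c524, ce9f, cedb, f793}.
That is 12 commits.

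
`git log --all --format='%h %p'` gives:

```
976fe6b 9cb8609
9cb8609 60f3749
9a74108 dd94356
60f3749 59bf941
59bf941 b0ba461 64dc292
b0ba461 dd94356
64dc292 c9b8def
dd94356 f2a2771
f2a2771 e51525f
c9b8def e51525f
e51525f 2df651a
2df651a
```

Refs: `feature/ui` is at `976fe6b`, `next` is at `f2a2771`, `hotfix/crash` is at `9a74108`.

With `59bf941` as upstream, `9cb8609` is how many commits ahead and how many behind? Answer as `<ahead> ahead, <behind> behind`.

2 ahead, 0 behind

Reachable from 9cb8609: {2df651a, 59bf941, 60f3749, 64dc292, 9cb8609, b0ba461, c9b8def, dd94356, e51525f, f2a2771}.
Reachable from 59bf941: {2df651a, 59bf941, 64dc292, b0ba461, c9b8def, dd94356, e51525f, f2a2771}.
Only in 9cb8609's history (ahead): {60f3749, 9cb8609} — 2.
Only in 59bf941's history (behind): {} — 0.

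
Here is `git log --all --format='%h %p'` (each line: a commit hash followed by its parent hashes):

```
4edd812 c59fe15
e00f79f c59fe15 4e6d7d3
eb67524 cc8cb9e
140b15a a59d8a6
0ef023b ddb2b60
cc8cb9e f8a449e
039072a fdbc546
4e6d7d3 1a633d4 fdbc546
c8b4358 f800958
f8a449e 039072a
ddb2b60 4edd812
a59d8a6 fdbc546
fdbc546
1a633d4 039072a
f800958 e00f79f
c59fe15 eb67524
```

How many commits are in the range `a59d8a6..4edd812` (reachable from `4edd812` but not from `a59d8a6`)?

Reachable from 4edd812: {039072a, 4edd812, c59fe15, cc8cb9e, eb67524, f8a449e, fdbc546}.
Reachable from a59d8a6: {a59d8a6, fdbc546}.
In 4edd812's history but not a59d8a6's: {039072a, 4edd812, c59fe15, cc8cb9e, eb67524, f8a449e} — 6 commits.

6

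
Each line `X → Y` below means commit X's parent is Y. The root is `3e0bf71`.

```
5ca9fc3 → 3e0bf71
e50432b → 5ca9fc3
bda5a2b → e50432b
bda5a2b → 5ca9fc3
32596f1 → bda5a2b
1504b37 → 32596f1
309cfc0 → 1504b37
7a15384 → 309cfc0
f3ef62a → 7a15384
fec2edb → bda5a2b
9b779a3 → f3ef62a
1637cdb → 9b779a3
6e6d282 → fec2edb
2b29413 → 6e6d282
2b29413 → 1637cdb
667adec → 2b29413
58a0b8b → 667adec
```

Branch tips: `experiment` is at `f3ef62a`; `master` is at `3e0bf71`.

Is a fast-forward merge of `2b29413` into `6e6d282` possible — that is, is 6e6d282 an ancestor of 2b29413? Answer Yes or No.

Yes

A fast-forward from 6e6d282 to 2b29413 is possible iff 6e6d282 is an ancestor of 2b29413.
Ancestors of 2b29413: {1504b37, 1637cdb, 2b29413, 309cfc0, 32596f1, 3e0bf71, 5ca9fc3, 6e6d282, 7a15384, 9b779a3, bda5a2b, e50432b, f3ef62a, fec2edb}.
6e6d282 is among them, so fast-forward is possible.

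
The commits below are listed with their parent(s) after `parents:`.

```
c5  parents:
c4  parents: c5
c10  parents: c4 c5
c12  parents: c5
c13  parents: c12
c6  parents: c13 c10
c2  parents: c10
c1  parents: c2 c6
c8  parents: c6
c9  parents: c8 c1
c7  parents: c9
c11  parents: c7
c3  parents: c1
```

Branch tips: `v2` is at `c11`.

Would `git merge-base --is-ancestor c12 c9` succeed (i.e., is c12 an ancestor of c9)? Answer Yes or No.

Ancestors of c9 (commits reachable by following parents): {c1, c10, c12, c13, c2, c4, c5, c6, c8, c9}.
c12 is in that set, so it is an ancestor of c9.

Yes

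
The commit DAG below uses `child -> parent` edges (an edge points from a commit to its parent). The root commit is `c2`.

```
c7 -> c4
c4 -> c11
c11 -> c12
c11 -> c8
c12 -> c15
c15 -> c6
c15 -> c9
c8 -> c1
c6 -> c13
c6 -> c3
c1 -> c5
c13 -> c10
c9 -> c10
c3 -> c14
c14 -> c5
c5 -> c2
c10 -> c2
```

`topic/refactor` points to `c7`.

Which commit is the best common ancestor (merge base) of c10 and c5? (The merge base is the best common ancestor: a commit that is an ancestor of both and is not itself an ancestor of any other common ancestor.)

Ancestors of c10: {c10, c2}.
Ancestors of c5: {c2, c5}.
Common ancestors: {c2}.
The only common ancestor is c2, so it is the merge base.

c2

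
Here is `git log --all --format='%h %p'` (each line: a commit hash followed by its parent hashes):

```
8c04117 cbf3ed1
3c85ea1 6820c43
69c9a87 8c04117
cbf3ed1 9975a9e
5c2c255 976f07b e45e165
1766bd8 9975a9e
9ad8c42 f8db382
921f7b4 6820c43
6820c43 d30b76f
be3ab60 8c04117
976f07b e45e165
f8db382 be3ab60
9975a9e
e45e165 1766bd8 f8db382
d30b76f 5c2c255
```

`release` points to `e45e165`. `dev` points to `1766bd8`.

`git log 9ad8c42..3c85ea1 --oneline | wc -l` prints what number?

Reachable from 3c85ea1: {1766bd8, 3c85ea1, 5c2c255, 6820c43, 8c04117, 976f07b, 9975a9e, be3ab60, cbf3ed1, d30b76f, e45e165, f8db382}.
Reachable from 9ad8c42: {8c04117, 9975a9e, 9ad8c42, be3ab60, cbf3ed1, f8db382}.
In 3c85ea1's history but not 9ad8c42's: {1766bd8, 3c85ea1, 5c2c255, 6820c43, 976f07b, d30b76f, e45e165} — 7 commits.

7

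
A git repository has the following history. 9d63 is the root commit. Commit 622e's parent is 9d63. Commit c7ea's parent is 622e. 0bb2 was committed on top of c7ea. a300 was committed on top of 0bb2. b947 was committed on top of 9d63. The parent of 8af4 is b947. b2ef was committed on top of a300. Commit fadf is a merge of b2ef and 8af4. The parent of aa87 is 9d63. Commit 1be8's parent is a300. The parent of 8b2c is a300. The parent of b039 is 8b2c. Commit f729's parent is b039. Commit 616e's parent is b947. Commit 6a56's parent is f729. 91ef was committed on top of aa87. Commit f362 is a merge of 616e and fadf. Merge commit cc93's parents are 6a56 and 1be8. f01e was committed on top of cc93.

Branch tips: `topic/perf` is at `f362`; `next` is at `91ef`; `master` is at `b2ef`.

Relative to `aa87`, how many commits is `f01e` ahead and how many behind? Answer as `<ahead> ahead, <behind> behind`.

Reachable from f01e: {0bb2, 1be8, 622e, 6a56, 8b2c, 9d63, a300, b039, c7ea, cc93, f01e, f729}.
Reachable from aa87: {9d63, aa87}.
Only in f01e's history (ahead): {0bb2, 1be8, 622e, 6a56, 8b2c, a300, b039, c7ea, cc93, f01e, f729} — 11.
Only in aa87's history (behind): {aa87} — 1.

11 ahead, 1 behind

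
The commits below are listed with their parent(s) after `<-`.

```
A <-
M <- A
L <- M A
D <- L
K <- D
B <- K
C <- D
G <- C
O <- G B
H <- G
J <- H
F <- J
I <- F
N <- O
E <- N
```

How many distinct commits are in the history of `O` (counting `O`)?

9

Walking parent pointers from O: reachable set = {A, B, C, D, G, K, L, M, O}.
That is 9 commits.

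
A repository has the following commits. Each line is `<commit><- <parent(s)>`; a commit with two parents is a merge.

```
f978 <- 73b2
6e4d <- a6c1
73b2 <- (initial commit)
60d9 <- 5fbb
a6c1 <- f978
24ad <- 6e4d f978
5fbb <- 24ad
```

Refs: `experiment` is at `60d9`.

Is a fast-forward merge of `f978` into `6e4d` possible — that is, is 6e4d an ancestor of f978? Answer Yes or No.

A fast-forward from 6e4d to f978 is possible iff 6e4d is an ancestor of f978.
Ancestors of f978: {73b2, f978}.
6e4d is not among them, so fast-forward is not possible.

No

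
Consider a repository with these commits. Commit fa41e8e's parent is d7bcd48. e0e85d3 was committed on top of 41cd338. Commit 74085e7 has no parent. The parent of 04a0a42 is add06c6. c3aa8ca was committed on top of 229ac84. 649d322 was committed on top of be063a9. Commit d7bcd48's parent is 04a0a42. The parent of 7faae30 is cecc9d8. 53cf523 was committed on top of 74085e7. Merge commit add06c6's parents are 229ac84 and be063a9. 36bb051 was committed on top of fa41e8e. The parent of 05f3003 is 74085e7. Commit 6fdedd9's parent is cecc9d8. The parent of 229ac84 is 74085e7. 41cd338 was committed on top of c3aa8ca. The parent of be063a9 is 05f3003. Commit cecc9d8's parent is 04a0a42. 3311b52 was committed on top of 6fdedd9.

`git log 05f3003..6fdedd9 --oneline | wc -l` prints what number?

6

Reachable from 6fdedd9: {04a0a42, 05f3003, 229ac84, 6fdedd9, 74085e7, add06c6, be063a9, cecc9d8}.
Reachable from 05f3003: {05f3003, 74085e7}.
In 6fdedd9's history but not 05f3003's: {04a0a42, 229ac84, 6fdedd9, add06c6, be063a9, cecc9d8} — 6 commits.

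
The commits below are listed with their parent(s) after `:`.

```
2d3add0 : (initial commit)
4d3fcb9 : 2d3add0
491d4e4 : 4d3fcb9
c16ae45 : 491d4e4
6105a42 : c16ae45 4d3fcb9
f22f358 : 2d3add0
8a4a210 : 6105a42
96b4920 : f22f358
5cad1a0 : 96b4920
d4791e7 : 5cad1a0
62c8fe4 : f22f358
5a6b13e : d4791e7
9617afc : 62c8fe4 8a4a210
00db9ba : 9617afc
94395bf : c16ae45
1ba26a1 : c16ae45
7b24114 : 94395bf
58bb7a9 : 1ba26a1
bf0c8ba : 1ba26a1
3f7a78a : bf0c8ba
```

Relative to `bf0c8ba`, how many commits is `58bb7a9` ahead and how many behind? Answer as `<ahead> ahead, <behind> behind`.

Reachable from 58bb7a9: {1ba26a1, 2d3add0, 491d4e4, 4d3fcb9, 58bb7a9, c16ae45}.
Reachable from bf0c8ba: {1ba26a1, 2d3add0, 491d4e4, 4d3fcb9, bf0c8ba, c16ae45}.
Only in 58bb7a9's history (ahead): {58bb7a9} — 1.
Only in bf0c8ba's history (behind): {bf0c8ba} — 1.

1 ahead, 1 behind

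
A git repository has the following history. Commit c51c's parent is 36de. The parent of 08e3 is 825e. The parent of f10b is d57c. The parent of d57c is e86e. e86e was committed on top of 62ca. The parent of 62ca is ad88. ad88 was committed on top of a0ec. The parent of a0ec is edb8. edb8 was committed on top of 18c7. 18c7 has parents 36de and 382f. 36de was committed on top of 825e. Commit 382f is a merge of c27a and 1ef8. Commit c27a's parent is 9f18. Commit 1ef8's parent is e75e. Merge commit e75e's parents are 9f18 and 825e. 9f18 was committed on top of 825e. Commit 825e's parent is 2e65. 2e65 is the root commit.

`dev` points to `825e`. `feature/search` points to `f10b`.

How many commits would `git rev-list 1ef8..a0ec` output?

6

Reachable from a0ec: {18c7, 1ef8, 2e65, 36de, 382f, 825e, 9f18, a0ec, c27a, e75e, edb8}.
Reachable from 1ef8: {1ef8, 2e65, 825e, 9f18, e75e}.
In a0ec's history but not 1ef8's: {18c7, 36de, 382f, a0ec, c27a, edb8} — 6 commits.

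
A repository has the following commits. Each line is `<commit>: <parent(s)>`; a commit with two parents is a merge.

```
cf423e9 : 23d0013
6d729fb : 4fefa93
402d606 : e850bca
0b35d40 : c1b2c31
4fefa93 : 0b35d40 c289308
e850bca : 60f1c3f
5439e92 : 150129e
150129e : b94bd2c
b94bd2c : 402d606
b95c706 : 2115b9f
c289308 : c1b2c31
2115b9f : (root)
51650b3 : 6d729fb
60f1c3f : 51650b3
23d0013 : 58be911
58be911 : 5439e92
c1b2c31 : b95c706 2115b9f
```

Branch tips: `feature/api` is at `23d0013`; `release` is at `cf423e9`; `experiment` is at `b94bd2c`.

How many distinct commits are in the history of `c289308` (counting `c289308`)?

Walking parent pointers from c289308: reachable set = {2115b9f, b95c706, c1b2c31, c289308}.
That is 4 commits.

4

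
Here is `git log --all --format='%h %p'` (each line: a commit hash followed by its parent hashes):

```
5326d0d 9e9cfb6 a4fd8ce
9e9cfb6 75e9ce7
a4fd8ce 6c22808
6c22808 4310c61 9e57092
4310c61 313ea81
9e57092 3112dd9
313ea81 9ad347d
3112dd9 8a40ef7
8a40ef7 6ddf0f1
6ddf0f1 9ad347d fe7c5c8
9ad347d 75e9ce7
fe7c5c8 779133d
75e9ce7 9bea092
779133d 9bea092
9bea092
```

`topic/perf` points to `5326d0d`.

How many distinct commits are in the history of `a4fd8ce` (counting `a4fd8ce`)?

13

Walking parent pointers from a4fd8ce: reachable set = {3112dd9, 313ea81, 4310c61, 6c22808, 6ddf0f1, 75e9ce7, 779133d, 8a40ef7, 9ad347d, 9bea092, 9e57092, a4fd8ce, fe7c5c8}.
That is 13 commits.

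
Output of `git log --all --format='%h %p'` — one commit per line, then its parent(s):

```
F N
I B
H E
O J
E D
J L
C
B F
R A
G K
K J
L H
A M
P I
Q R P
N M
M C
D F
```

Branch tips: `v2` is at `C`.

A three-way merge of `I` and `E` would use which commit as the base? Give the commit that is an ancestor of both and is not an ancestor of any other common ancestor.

F

Ancestors of I: {B, C, F, I, M, N}.
Ancestors of E: {C, D, E, F, M, N}.
Common ancestors: {C, F, M, N}.
Among these, F is not an ancestor of any other common ancestor — it is the merge base.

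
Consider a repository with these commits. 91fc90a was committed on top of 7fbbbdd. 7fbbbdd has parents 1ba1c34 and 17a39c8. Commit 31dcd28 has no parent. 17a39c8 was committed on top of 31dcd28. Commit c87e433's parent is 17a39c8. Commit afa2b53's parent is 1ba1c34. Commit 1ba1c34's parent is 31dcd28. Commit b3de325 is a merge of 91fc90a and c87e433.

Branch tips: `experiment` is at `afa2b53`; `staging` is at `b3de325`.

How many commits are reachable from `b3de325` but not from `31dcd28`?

6

Reachable from b3de325: {17a39c8, 1ba1c34, 31dcd28, 7fbbbdd, 91fc90a, b3de325, c87e433}.
Reachable from 31dcd28: {31dcd28}.
In b3de325's history but not 31dcd28's: {17a39c8, 1ba1c34, 7fbbbdd, 91fc90a, b3de325, c87e433} — 6 commits.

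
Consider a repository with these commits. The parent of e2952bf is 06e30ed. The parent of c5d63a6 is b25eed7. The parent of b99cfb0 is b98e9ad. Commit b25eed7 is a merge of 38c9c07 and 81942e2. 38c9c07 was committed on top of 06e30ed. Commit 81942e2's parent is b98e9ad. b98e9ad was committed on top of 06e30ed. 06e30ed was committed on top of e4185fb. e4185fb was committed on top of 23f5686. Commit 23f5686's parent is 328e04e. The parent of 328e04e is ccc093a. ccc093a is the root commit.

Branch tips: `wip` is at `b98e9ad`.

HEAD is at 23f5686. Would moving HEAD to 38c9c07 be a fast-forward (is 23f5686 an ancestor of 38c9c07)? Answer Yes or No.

Yes

A fast-forward from 23f5686 to 38c9c07 is possible iff 23f5686 is an ancestor of 38c9c07.
Ancestors of 38c9c07: {06e30ed, 23f5686, 328e04e, 38c9c07, ccc093a, e4185fb}.
23f5686 is among them, so fast-forward is possible.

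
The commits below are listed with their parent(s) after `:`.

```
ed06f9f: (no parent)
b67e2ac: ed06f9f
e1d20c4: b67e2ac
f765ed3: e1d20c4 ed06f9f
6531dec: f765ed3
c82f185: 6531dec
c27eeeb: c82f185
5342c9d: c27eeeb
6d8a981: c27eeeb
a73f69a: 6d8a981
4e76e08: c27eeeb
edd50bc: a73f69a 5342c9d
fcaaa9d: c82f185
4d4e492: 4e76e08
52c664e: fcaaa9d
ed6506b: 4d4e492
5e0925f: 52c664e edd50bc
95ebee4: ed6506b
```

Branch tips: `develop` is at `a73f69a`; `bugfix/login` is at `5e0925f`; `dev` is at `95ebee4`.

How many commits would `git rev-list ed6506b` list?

10

Walking parent pointers from ed6506b: reachable set = {4d4e492, 4e76e08, 6531dec, b67e2ac, c27eeeb, c82f185, e1d20c4, ed06f9f, ed6506b, f765ed3}.
That is 10 commits.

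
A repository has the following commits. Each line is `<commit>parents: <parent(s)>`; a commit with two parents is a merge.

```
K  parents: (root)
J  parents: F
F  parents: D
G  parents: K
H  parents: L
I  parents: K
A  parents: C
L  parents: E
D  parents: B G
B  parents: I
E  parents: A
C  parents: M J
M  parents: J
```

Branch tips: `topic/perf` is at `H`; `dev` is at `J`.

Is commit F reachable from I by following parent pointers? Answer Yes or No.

Ancestors of I: {I, K}.
F is not in that set, so it is not an ancestor of I.

No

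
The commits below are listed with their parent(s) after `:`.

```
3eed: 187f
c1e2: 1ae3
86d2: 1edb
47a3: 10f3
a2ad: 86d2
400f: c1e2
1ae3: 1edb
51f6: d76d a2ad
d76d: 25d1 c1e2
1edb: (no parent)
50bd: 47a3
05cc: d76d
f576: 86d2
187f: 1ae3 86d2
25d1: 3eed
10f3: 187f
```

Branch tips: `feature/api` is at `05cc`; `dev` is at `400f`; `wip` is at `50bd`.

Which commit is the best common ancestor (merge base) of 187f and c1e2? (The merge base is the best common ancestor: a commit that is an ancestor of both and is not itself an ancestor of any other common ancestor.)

Ancestors of 187f: {187f, 1ae3, 1edb, 86d2}.
Ancestors of c1e2: {1ae3, 1edb, c1e2}.
Common ancestors: {1ae3, 1edb}.
Among these, 1ae3 is not an ancestor of any other common ancestor — it is the merge base.

1ae3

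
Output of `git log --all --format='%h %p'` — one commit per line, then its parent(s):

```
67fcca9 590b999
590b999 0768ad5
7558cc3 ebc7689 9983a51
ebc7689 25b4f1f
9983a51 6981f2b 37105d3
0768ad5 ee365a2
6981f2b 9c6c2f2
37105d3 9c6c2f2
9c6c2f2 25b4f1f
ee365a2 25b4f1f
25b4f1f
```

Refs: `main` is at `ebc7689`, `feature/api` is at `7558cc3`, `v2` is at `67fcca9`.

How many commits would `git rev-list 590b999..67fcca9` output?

Reachable from 67fcca9: {0768ad5, 25b4f1f, 590b999, 67fcca9, ee365a2}.
Reachable from 590b999: {0768ad5, 25b4f1f, 590b999, ee365a2}.
In 67fcca9's history but not 590b999's: {67fcca9} — 1 commit.

1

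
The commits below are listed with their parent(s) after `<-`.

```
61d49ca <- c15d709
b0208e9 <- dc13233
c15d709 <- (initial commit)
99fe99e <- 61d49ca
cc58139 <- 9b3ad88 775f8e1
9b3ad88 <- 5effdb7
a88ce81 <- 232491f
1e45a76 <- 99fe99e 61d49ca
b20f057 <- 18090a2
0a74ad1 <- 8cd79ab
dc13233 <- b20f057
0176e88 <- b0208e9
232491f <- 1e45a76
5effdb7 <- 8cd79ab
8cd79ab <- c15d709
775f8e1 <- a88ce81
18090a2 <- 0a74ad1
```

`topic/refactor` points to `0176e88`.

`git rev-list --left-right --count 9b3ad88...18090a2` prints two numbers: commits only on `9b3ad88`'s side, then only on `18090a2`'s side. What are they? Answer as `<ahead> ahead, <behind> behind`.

Reachable from 9b3ad88: {5effdb7, 8cd79ab, 9b3ad88, c15d709}.
Reachable from 18090a2: {0a74ad1, 18090a2, 8cd79ab, c15d709}.
Only in 9b3ad88's history (ahead): {5effdb7, 9b3ad88} — 2.
Only in 18090a2's history (behind): {0a74ad1, 18090a2} — 2.

2 ahead, 2 behind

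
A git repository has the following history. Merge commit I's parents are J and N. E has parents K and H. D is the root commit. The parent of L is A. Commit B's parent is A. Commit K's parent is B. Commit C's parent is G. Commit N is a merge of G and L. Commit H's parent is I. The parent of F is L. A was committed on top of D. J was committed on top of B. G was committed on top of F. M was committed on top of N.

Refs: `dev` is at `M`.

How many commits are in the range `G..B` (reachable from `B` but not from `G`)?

Reachable from B: {A, B, D}.
Reachable from G: {A, D, F, G, L}.
In B's history but not G's: {B} — 1 commit.

1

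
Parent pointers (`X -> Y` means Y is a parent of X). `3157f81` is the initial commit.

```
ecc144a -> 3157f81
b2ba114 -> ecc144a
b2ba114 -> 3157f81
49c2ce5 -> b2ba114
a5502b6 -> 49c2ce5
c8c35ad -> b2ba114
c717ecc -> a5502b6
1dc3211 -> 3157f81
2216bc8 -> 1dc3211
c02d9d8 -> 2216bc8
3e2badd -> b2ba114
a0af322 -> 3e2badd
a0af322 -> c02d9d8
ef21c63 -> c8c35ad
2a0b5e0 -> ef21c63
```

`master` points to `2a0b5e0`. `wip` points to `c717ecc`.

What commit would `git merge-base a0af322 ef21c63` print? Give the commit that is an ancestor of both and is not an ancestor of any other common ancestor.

b2ba114

Ancestors of a0af322: {1dc3211, 2216bc8, 3157f81, 3e2badd, a0af322, b2ba114, c02d9d8, ecc144a}.
Ancestors of ef21c63: {3157f81, b2ba114, c8c35ad, ecc144a, ef21c63}.
Common ancestors: {3157f81, b2ba114, ecc144a}.
Among these, b2ba114 is not an ancestor of any other common ancestor — it is the merge base.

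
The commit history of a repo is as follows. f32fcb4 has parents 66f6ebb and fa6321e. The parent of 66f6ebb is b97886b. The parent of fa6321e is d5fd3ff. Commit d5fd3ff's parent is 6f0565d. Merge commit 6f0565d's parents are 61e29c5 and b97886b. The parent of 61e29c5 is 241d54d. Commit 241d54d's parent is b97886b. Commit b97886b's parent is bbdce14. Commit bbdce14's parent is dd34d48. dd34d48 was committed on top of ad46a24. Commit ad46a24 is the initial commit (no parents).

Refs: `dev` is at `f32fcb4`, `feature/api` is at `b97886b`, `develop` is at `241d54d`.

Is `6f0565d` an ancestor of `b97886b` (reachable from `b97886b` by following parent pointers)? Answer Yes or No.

No

Ancestors of b97886b: {ad46a24, b97886b, bbdce14, dd34d48}.
6f0565d is not in that set, so it is not an ancestor of b97886b.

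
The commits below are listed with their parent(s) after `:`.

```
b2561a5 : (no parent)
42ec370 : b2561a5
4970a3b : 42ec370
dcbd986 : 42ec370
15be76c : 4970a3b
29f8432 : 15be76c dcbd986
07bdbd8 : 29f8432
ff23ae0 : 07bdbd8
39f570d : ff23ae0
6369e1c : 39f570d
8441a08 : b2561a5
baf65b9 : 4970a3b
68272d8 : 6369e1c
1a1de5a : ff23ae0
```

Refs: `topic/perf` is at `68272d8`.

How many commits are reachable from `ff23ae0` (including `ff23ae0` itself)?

Walking parent pointers from ff23ae0: reachable set = {07bdbd8, 15be76c, 29f8432, 42ec370, 4970a3b, b2561a5, dcbd986, ff23ae0}.
That is 8 commits.

8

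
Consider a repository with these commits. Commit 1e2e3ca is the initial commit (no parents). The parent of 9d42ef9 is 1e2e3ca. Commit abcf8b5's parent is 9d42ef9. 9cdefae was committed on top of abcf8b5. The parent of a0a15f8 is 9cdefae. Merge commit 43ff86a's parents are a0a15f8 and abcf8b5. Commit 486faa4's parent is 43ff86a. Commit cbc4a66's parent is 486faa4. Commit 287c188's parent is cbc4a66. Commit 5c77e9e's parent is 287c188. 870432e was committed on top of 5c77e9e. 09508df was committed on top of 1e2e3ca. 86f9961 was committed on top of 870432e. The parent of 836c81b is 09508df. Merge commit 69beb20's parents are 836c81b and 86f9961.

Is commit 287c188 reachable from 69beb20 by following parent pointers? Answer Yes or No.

Ancestors of 69beb20 (commits reachable by following parents): {09508df, 1e2e3ca, 287c188, 43ff86a, 486faa4, 5c77e9e, 69beb20, 836c81b, 86f9961, 870432e, 9cdefae, 9d42ef9, a0a15f8, abcf8b5, cbc4a66}.
287c188 is in that set, so it is an ancestor of 69beb20.

Yes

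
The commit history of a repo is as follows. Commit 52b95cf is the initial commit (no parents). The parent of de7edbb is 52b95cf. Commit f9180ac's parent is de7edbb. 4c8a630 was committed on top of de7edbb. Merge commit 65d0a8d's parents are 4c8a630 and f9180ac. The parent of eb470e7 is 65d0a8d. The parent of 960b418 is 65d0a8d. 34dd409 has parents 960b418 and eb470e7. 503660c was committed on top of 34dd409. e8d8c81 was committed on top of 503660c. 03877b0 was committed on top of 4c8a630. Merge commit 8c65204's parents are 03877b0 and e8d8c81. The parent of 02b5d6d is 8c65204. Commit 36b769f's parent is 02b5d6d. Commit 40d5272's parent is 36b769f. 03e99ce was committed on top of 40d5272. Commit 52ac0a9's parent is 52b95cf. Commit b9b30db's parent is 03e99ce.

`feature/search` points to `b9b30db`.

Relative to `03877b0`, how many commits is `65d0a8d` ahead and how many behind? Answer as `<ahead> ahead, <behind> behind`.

Reachable from 65d0a8d: {4c8a630, 52b95cf, 65d0a8d, de7edbb, f9180ac}.
Reachable from 03877b0: {03877b0, 4c8a630, 52b95cf, de7edbb}.
Only in 65d0a8d's history (ahead): {65d0a8d, f9180ac} — 2.
Only in 03877b0's history (behind): {03877b0} — 1.

2 ahead, 1 behind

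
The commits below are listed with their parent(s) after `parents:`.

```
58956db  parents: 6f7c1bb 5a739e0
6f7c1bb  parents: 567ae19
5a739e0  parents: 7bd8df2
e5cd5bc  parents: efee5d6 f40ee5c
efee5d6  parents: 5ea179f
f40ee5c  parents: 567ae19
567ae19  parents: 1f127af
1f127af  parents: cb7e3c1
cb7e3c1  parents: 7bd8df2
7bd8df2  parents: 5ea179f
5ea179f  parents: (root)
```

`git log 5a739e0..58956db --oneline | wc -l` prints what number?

Reachable from 58956db: {1f127af, 567ae19, 58956db, 5a739e0, 5ea179f, 6f7c1bb, 7bd8df2, cb7e3c1}.
Reachable from 5a739e0: {5a739e0, 5ea179f, 7bd8df2}.
In 58956db's history but not 5a739e0's: {1f127af, 567ae19, 58956db, 6f7c1bb, cb7e3c1} — 5 commits.

5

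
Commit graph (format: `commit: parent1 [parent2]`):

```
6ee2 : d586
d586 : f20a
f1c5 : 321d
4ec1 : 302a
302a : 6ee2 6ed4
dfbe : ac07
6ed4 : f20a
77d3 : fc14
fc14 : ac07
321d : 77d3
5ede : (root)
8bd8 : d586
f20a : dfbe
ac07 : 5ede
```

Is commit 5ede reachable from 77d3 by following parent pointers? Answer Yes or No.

Yes

Ancestors of 77d3 (commits reachable by following parents): {5ede, 77d3, ac07, fc14}.
5ede is in that set, so it is an ancestor of 77d3.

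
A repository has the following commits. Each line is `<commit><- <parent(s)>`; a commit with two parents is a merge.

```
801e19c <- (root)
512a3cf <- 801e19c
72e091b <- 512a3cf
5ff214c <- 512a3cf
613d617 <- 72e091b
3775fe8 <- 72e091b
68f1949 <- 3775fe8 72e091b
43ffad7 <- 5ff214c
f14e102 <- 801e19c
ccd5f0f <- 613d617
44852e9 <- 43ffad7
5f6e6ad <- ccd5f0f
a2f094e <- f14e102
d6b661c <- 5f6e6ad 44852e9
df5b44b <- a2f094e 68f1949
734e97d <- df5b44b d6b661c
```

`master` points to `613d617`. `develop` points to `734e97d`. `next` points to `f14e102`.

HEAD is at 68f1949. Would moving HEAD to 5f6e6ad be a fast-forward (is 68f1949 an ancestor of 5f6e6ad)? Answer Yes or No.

A fast-forward from 68f1949 to 5f6e6ad is possible iff 68f1949 is an ancestor of 5f6e6ad.
Ancestors of 5f6e6ad: {512a3cf, 5f6e6ad, 613d617, 72e091b, 801e19c, ccd5f0f}.
68f1949 is not among them, so fast-forward is not possible.

No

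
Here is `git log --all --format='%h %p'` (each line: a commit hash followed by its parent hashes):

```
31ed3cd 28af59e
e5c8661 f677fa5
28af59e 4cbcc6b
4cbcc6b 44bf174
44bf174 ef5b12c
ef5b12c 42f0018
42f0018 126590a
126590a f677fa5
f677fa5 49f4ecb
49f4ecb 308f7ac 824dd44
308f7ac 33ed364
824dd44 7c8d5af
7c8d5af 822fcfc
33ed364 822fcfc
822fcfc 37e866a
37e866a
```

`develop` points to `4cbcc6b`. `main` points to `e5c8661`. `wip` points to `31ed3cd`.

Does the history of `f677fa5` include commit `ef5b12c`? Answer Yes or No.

No

Ancestors of f677fa5: {308f7ac, 33ed364, 37e866a, 49f4ecb, 7c8d5af, 822fcfc, 824dd44, f677fa5}.
ef5b12c is not in that set, so it is not an ancestor of f677fa5.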